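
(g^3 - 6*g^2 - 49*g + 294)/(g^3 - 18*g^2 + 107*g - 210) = (g + 7)/(g - 5)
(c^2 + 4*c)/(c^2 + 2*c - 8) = c/(c - 2)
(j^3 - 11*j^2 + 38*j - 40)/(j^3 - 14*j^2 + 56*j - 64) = (j - 5)/(j - 8)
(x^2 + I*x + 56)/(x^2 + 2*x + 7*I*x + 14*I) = (x^2 + I*x + 56)/(x^2 + x*(2 + 7*I) + 14*I)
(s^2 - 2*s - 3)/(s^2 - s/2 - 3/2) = 2*(s - 3)/(2*s - 3)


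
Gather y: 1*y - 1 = y - 1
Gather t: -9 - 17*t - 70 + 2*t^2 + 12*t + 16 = 2*t^2 - 5*t - 63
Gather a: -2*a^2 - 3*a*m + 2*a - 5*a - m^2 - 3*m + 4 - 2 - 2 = -2*a^2 + a*(-3*m - 3) - m^2 - 3*m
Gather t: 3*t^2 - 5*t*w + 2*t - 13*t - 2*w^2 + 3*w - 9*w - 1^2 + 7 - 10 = 3*t^2 + t*(-5*w - 11) - 2*w^2 - 6*w - 4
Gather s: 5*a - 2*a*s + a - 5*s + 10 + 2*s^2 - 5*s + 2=6*a + 2*s^2 + s*(-2*a - 10) + 12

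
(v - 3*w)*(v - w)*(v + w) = v^3 - 3*v^2*w - v*w^2 + 3*w^3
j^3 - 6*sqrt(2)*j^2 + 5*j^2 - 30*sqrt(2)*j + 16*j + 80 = (j + 5)*(j - 4*sqrt(2))*(j - 2*sqrt(2))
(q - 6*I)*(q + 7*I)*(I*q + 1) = I*q^3 + 43*I*q + 42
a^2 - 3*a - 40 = (a - 8)*(a + 5)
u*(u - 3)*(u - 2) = u^3 - 5*u^2 + 6*u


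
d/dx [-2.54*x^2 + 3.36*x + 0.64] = 3.36 - 5.08*x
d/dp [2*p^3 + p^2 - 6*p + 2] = 6*p^2 + 2*p - 6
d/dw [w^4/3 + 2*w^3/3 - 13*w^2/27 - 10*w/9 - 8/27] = 4*w^3/3 + 2*w^2 - 26*w/27 - 10/9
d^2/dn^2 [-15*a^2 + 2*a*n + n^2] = 2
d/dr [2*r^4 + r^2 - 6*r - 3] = 8*r^3 + 2*r - 6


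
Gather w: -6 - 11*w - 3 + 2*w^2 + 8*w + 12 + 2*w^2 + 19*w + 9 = 4*w^2 + 16*w + 12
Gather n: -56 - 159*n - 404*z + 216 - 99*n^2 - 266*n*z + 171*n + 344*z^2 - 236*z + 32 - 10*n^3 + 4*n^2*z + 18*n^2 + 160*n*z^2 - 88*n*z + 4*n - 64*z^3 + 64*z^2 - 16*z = -10*n^3 + n^2*(4*z - 81) + n*(160*z^2 - 354*z + 16) - 64*z^3 + 408*z^2 - 656*z + 192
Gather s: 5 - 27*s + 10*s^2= 10*s^2 - 27*s + 5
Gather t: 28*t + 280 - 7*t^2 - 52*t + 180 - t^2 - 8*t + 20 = -8*t^2 - 32*t + 480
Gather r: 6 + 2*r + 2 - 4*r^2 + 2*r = -4*r^2 + 4*r + 8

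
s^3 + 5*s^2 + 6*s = s*(s + 2)*(s + 3)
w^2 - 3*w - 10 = (w - 5)*(w + 2)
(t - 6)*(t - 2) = t^2 - 8*t + 12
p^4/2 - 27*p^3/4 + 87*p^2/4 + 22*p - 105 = (p/2 + 1)*(p - 7)*(p - 6)*(p - 5/2)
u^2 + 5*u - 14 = (u - 2)*(u + 7)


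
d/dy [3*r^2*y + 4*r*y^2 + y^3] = 3*r^2 + 8*r*y + 3*y^2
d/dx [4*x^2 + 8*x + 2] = 8*x + 8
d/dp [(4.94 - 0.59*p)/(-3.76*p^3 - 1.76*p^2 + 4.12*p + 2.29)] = (-4.4368*p^3 + 54.6848*p^2 + 17.3888*p - 21.7039)/(14.1376*p^6 + 13.2352*p^5 - 27.8848*p^4 - 31.7232*p^3 + 8.9136*p^2 + 18.8696*p + 5.2441)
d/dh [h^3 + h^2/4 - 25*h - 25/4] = 3*h^2 + h/2 - 25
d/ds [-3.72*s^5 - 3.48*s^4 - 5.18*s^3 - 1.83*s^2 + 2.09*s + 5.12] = -18.6*s^4 - 13.92*s^3 - 15.54*s^2 - 3.66*s + 2.09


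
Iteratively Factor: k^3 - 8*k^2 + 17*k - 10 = (k - 5)*(k^2 - 3*k + 2) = (k - 5)*(k - 2)*(k - 1)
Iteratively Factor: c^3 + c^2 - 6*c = (c)*(c^2 + c - 6) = c*(c - 2)*(c + 3)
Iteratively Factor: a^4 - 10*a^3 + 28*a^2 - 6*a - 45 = (a - 3)*(a^3 - 7*a^2 + 7*a + 15) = (a - 3)^2*(a^2 - 4*a - 5) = (a - 3)^2*(a + 1)*(a - 5)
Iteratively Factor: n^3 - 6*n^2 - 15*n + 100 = (n - 5)*(n^2 - n - 20) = (n - 5)*(n + 4)*(n - 5)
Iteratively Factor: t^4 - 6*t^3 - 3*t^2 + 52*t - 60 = (t - 2)*(t^3 - 4*t^2 - 11*t + 30) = (t - 5)*(t - 2)*(t^2 + t - 6) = (t - 5)*(t - 2)*(t + 3)*(t - 2)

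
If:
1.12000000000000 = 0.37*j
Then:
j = 3.03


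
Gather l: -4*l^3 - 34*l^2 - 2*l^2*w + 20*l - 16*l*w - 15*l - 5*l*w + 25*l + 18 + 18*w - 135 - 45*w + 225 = -4*l^3 + l^2*(-2*w - 34) + l*(30 - 21*w) - 27*w + 108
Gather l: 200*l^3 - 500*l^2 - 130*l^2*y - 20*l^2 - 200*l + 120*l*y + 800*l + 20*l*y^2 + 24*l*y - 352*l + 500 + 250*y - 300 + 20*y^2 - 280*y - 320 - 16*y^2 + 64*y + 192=200*l^3 + l^2*(-130*y - 520) + l*(20*y^2 + 144*y + 248) + 4*y^2 + 34*y + 72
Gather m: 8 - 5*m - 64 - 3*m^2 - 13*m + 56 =-3*m^2 - 18*m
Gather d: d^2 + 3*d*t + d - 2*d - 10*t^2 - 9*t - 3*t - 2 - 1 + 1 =d^2 + d*(3*t - 1) - 10*t^2 - 12*t - 2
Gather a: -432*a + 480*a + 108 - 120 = 48*a - 12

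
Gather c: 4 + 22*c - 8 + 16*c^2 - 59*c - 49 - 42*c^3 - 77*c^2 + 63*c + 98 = -42*c^3 - 61*c^2 + 26*c + 45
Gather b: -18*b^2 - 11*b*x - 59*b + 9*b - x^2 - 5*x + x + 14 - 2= -18*b^2 + b*(-11*x - 50) - x^2 - 4*x + 12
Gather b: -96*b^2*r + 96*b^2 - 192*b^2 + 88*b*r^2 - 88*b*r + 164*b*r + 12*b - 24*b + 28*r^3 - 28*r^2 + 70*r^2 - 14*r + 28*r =b^2*(-96*r - 96) + b*(88*r^2 + 76*r - 12) + 28*r^3 + 42*r^2 + 14*r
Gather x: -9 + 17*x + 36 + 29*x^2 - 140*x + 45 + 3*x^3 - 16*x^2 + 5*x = 3*x^3 + 13*x^2 - 118*x + 72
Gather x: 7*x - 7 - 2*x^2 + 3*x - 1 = -2*x^2 + 10*x - 8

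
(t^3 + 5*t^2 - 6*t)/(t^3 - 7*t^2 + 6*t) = (t + 6)/(t - 6)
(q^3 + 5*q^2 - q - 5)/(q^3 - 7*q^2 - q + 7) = (q + 5)/(q - 7)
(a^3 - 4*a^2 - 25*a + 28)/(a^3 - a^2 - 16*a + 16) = (a - 7)/(a - 4)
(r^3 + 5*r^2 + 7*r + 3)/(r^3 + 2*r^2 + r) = (r + 3)/r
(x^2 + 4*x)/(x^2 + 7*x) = (x + 4)/(x + 7)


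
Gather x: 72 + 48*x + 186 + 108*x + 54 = 156*x + 312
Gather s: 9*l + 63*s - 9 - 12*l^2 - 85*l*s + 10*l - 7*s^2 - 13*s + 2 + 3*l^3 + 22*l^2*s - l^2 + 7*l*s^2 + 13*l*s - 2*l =3*l^3 - 13*l^2 + 17*l + s^2*(7*l - 7) + s*(22*l^2 - 72*l + 50) - 7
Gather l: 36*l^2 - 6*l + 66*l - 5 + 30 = 36*l^2 + 60*l + 25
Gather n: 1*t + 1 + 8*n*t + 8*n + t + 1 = n*(8*t + 8) + 2*t + 2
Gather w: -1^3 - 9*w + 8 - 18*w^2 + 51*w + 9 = -18*w^2 + 42*w + 16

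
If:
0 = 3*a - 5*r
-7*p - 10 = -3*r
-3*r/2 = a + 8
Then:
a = -80/19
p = -334/133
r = -48/19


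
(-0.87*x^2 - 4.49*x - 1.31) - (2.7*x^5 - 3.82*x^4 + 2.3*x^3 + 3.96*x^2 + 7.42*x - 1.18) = -2.7*x^5 + 3.82*x^4 - 2.3*x^3 - 4.83*x^2 - 11.91*x - 0.13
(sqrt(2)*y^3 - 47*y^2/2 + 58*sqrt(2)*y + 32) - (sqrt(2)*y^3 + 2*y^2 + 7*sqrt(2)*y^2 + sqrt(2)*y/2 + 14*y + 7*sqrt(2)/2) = -51*y^2/2 - 7*sqrt(2)*y^2 - 14*y + 115*sqrt(2)*y/2 - 7*sqrt(2)/2 + 32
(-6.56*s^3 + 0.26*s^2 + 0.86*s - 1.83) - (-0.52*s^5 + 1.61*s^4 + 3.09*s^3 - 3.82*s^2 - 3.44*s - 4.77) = 0.52*s^5 - 1.61*s^4 - 9.65*s^3 + 4.08*s^2 + 4.3*s + 2.94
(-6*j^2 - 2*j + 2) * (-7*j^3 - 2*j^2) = 42*j^5 + 26*j^4 - 10*j^3 - 4*j^2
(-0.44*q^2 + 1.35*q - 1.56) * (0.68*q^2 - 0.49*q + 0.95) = -0.2992*q^4 + 1.1336*q^3 - 2.1403*q^2 + 2.0469*q - 1.482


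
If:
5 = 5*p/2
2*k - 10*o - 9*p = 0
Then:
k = 5*o + 9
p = 2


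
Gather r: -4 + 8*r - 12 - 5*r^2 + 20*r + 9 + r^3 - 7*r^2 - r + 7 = r^3 - 12*r^2 + 27*r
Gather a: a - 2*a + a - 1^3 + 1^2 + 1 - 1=0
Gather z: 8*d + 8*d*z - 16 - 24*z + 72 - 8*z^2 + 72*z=8*d - 8*z^2 + z*(8*d + 48) + 56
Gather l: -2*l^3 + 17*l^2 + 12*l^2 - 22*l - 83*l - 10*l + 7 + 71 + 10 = -2*l^3 + 29*l^2 - 115*l + 88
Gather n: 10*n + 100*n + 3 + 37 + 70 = 110*n + 110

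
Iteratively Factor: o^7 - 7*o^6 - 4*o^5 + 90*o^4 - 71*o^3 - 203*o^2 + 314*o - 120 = (o + 2)*(o^6 - 9*o^5 + 14*o^4 + 62*o^3 - 195*o^2 + 187*o - 60) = (o - 1)*(o + 2)*(o^5 - 8*o^4 + 6*o^3 + 68*o^2 - 127*o + 60) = (o - 5)*(o - 1)*(o + 2)*(o^4 - 3*o^3 - 9*o^2 + 23*o - 12) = (o - 5)*(o - 1)^2*(o + 2)*(o^3 - 2*o^2 - 11*o + 12) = (o - 5)*(o - 1)^2*(o + 2)*(o + 3)*(o^2 - 5*o + 4) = (o - 5)*(o - 4)*(o - 1)^2*(o + 2)*(o + 3)*(o - 1)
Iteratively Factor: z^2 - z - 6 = (z + 2)*(z - 3)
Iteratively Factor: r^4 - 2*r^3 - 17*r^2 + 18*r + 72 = (r - 4)*(r^3 + 2*r^2 - 9*r - 18) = (r - 4)*(r + 3)*(r^2 - r - 6) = (r - 4)*(r + 2)*(r + 3)*(r - 3)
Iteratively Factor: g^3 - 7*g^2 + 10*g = (g)*(g^2 - 7*g + 10) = g*(g - 5)*(g - 2)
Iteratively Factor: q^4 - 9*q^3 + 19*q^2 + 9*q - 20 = (q - 5)*(q^3 - 4*q^2 - q + 4) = (q - 5)*(q - 4)*(q^2 - 1) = (q - 5)*(q - 4)*(q - 1)*(q + 1)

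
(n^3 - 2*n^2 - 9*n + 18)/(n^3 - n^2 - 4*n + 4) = (n^2 - 9)/(n^2 + n - 2)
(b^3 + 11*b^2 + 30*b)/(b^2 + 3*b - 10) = b*(b + 6)/(b - 2)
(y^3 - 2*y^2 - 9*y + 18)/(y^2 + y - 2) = (y^3 - 2*y^2 - 9*y + 18)/(y^2 + y - 2)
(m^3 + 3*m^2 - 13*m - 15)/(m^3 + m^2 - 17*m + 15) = (m + 1)/(m - 1)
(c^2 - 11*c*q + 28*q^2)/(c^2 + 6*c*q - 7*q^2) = (c^2 - 11*c*q + 28*q^2)/(c^2 + 6*c*q - 7*q^2)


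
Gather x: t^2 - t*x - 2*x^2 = t^2 - t*x - 2*x^2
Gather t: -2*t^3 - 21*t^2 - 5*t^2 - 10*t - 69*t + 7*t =-2*t^3 - 26*t^2 - 72*t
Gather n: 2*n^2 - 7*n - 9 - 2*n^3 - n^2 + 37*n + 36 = -2*n^3 + n^2 + 30*n + 27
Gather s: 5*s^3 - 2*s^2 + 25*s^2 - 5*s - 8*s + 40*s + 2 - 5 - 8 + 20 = 5*s^3 + 23*s^2 + 27*s + 9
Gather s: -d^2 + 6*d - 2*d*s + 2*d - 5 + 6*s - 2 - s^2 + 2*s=-d^2 + 8*d - s^2 + s*(8 - 2*d) - 7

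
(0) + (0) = 0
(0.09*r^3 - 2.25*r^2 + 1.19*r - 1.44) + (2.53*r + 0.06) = 0.09*r^3 - 2.25*r^2 + 3.72*r - 1.38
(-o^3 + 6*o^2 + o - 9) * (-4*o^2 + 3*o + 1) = 4*o^5 - 27*o^4 + 13*o^3 + 45*o^2 - 26*o - 9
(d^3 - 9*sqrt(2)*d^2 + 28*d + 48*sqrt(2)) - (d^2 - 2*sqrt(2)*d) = d^3 - 9*sqrt(2)*d^2 - d^2 + 2*sqrt(2)*d + 28*d + 48*sqrt(2)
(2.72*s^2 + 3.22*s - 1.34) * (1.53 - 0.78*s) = -2.1216*s^3 + 1.65*s^2 + 5.9718*s - 2.0502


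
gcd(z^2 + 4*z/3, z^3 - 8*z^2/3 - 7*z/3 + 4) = z + 4/3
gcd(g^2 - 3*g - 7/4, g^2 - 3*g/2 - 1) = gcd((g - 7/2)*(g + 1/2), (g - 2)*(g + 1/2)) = g + 1/2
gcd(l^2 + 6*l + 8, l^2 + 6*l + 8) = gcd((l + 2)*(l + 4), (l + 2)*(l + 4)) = l^2 + 6*l + 8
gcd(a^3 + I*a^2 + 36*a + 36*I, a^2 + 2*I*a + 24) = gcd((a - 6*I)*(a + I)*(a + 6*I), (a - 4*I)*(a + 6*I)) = a + 6*I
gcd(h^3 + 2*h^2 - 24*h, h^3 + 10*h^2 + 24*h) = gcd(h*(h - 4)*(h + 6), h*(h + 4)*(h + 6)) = h^2 + 6*h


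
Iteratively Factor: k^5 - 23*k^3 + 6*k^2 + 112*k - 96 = (k + 3)*(k^4 - 3*k^3 - 14*k^2 + 48*k - 32) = (k - 4)*(k + 3)*(k^3 + k^2 - 10*k + 8) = (k - 4)*(k - 2)*(k + 3)*(k^2 + 3*k - 4) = (k - 4)*(k - 2)*(k + 3)*(k + 4)*(k - 1)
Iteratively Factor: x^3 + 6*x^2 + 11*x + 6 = (x + 1)*(x^2 + 5*x + 6) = (x + 1)*(x + 3)*(x + 2)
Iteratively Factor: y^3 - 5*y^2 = (y - 5)*(y^2) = y*(y - 5)*(y)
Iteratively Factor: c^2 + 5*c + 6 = (c + 3)*(c + 2)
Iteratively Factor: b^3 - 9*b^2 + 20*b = (b - 4)*(b^2 - 5*b) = (b - 5)*(b - 4)*(b)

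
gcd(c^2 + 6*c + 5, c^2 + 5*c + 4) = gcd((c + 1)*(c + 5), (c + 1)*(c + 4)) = c + 1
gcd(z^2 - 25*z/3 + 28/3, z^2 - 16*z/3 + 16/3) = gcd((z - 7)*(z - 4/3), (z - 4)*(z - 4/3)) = z - 4/3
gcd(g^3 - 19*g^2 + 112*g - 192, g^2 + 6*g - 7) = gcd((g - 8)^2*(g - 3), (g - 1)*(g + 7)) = 1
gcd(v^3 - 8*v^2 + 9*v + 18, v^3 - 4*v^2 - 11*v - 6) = v^2 - 5*v - 6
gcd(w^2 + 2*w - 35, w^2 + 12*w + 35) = w + 7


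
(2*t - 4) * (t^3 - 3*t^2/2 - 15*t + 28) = 2*t^4 - 7*t^3 - 24*t^2 + 116*t - 112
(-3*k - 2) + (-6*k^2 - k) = -6*k^2 - 4*k - 2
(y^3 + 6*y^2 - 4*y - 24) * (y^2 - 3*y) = y^5 + 3*y^4 - 22*y^3 - 12*y^2 + 72*y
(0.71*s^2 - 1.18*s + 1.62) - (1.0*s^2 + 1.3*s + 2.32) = -0.29*s^2 - 2.48*s - 0.7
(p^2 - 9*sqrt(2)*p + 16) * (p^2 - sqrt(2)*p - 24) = p^4 - 10*sqrt(2)*p^3 + 10*p^2 + 200*sqrt(2)*p - 384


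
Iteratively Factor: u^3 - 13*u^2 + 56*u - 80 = (u - 5)*(u^2 - 8*u + 16) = (u - 5)*(u - 4)*(u - 4)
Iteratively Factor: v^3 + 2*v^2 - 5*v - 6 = (v + 1)*(v^2 + v - 6) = (v + 1)*(v + 3)*(v - 2)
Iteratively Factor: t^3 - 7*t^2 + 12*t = (t - 3)*(t^2 - 4*t) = (t - 4)*(t - 3)*(t)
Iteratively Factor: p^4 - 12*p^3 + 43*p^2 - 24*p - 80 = (p - 4)*(p^3 - 8*p^2 + 11*p + 20) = (p - 5)*(p - 4)*(p^2 - 3*p - 4) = (p - 5)*(p - 4)^2*(p + 1)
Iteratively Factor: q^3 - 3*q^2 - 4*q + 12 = (q - 2)*(q^2 - q - 6) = (q - 3)*(q - 2)*(q + 2)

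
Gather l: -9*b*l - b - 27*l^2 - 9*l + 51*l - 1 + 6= -b - 27*l^2 + l*(42 - 9*b) + 5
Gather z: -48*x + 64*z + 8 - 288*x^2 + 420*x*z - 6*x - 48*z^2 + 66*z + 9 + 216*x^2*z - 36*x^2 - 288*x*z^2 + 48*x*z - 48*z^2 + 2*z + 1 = -324*x^2 - 54*x + z^2*(-288*x - 96) + z*(216*x^2 + 468*x + 132) + 18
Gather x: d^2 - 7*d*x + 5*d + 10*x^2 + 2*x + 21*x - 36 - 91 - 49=d^2 + 5*d + 10*x^2 + x*(23 - 7*d) - 176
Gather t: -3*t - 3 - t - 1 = -4*t - 4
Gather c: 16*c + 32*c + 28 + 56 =48*c + 84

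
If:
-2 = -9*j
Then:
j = 2/9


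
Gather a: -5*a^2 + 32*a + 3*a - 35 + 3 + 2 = -5*a^2 + 35*a - 30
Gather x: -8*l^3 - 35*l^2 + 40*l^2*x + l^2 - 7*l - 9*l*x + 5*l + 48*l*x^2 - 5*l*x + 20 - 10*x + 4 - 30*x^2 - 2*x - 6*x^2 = -8*l^3 - 34*l^2 - 2*l + x^2*(48*l - 36) + x*(40*l^2 - 14*l - 12) + 24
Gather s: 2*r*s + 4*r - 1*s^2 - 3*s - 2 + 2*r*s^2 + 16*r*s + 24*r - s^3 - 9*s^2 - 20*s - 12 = 28*r - s^3 + s^2*(2*r - 10) + s*(18*r - 23) - 14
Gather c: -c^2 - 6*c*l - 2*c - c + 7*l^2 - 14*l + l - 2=-c^2 + c*(-6*l - 3) + 7*l^2 - 13*l - 2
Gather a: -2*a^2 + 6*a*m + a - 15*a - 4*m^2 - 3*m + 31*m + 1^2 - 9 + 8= -2*a^2 + a*(6*m - 14) - 4*m^2 + 28*m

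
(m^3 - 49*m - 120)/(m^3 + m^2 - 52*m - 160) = (m + 3)/(m + 4)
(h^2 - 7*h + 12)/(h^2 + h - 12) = (h - 4)/(h + 4)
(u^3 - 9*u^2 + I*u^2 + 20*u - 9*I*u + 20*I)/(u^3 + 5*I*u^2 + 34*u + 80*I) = (u^3 + u^2*(-9 + I) + u*(20 - 9*I) + 20*I)/(u^3 + 5*I*u^2 + 34*u + 80*I)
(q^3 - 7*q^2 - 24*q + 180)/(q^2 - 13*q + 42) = (q^2 - q - 30)/(q - 7)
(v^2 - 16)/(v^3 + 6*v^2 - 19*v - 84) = (v + 4)/(v^2 + 10*v + 21)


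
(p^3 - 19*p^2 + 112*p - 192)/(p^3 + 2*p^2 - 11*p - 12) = (p^2 - 16*p + 64)/(p^2 + 5*p + 4)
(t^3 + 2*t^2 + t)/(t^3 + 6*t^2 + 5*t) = (t + 1)/(t + 5)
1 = 1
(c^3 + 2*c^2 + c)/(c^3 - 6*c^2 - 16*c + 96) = c*(c^2 + 2*c + 1)/(c^3 - 6*c^2 - 16*c + 96)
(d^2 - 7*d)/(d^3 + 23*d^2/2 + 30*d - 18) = 2*d*(d - 7)/(2*d^3 + 23*d^2 + 60*d - 36)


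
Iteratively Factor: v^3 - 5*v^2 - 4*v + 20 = (v - 2)*(v^2 - 3*v - 10) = (v - 5)*(v - 2)*(v + 2)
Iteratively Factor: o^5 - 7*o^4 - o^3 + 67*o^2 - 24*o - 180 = (o - 3)*(o^4 - 4*o^3 - 13*o^2 + 28*o + 60) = (o - 3)*(o + 2)*(o^3 - 6*o^2 - o + 30) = (o - 5)*(o - 3)*(o + 2)*(o^2 - o - 6) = (o - 5)*(o - 3)^2*(o + 2)*(o + 2)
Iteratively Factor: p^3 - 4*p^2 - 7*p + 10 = (p - 5)*(p^2 + p - 2) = (p - 5)*(p + 2)*(p - 1)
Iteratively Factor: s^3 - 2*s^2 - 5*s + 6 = (s - 1)*(s^2 - s - 6) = (s - 3)*(s - 1)*(s + 2)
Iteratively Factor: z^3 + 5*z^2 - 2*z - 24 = (z - 2)*(z^2 + 7*z + 12) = (z - 2)*(z + 3)*(z + 4)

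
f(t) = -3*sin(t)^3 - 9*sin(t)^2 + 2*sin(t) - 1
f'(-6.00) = -3.58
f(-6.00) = -1.21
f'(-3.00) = -4.32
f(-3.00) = -1.45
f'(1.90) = 7.47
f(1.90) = -9.71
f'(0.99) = -10.61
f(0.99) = -7.37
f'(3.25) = -3.82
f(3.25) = -1.32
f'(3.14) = -1.97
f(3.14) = -1.00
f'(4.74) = 0.30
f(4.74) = -9.00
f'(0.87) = -10.97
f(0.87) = -6.07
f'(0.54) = -8.26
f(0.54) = -2.76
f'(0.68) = -10.01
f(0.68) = -4.05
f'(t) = -9*sin(t)^2*cos(t) - 18*sin(t)*cos(t) + 2*cos(t)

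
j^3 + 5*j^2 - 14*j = j*(j - 2)*(j + 7)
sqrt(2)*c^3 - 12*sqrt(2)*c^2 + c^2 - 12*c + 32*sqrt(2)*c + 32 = (c - 8)*(c - 4)*(sqrt(2)*c + 1)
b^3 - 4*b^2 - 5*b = b*(b - 5)*(b + 1)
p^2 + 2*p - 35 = (p - 5)*(p + 7)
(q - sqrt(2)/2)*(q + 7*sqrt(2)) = q^2 + 13*sqrt(2)*q/2 - 7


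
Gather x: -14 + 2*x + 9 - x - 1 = x - 6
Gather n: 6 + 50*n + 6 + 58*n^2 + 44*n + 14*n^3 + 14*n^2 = 14*n^3 + 72*n^2 + 94*n + 12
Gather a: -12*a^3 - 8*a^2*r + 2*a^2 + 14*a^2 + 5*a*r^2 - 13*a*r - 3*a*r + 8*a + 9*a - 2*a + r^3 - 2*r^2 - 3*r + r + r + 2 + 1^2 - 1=-12*a^3 + a^2*(16 - 8*r) + a*(5*r^2 - 16*r + 15) + r^3 - 2*r^2 - r + 2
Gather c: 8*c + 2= 8*c + 2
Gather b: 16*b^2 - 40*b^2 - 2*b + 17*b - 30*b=-24*b^2 - 15*b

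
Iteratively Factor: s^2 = (s)*(s)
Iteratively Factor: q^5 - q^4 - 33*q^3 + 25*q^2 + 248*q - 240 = (q - 3)*(q^4 + 2*q^3 - 27*q^2 - 56*q + 80) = (q - 3)*(q - 1)*(q^3 + 3*q^2 - 24*q - 80) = (q - 3)*(q - 1)*(q + 4)*(q^2 - q - 20) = (q - 3)*(q - 1)*(q + 4)^2*(q - 5)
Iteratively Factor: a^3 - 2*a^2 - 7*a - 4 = (a + 1)*(a^2 - 3*a - 4) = (a + 1)^2*(a - 4)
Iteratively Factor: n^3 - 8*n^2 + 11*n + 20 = (n + 1)*(n^2 - 9*n + 20) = (n - 5)*(n + 1)*(n - 4)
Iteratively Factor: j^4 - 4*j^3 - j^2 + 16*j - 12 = (j - 3)*(j^3 - j^2 - 4*j + 4) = (j - 3)*(j - 1)*(j^2 - 4) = (j - 3)*(j - 1)*(j + 2)*(j - 2)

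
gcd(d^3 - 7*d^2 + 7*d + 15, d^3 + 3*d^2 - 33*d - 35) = d^2 - 4*d - 5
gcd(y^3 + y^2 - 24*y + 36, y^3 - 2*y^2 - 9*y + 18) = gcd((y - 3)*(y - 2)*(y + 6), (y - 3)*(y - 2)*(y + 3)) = y^2 - 5*y + 6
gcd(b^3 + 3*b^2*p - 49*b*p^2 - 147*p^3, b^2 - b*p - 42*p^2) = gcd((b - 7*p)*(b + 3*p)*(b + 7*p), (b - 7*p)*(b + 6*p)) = -b + 7*p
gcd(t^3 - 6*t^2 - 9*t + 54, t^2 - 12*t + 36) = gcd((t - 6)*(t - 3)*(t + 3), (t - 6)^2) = t - 6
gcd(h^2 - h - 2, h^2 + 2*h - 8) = h - 2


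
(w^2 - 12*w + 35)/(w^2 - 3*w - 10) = (w - 7)/(w + 2)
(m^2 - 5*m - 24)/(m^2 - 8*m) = (m + 3)/m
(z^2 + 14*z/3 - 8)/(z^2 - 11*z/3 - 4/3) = (-3*z^2 - 14*z + 24)/(-3*z^2 + 11*z + 4)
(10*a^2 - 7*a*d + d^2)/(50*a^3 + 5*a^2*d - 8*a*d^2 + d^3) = (2*a - d)/(10*a^2 + 3*a*d - d^2)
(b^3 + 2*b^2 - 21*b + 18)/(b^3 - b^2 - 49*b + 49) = (b^2 + 3*b - 18)/(b^2 - 49)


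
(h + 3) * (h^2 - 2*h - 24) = h^3 + h^2 - 30*h - 72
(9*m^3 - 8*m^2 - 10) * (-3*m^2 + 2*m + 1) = -27*m^5 + 42*m^4 - 7*m^3 + 22*m^2 - 20*m - 10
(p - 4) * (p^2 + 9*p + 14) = p^3 + 5*p^2 - 22*p - 56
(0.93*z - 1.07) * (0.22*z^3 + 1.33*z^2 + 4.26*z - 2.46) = 0.2046*z^4 + 1.0015*z^3 + 2.5387*z^2 - 6.846*z + 2.6322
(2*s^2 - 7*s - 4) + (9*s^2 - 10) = 11*s^2 - 7*s - 14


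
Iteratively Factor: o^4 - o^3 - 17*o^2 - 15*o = (o + 3)*(o^3 - 4*o^2 - 5*o) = o*(o + 3)*(o^2 - 4*o - 5) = o*(o - 5)*(o + 3)*(o + 1)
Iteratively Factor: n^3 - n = (n + 1)*(n^2 - n) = n*(n + 1)*(n - 1)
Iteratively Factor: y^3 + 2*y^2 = (y + 2)*(y^2) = y*(y + 2)*(y)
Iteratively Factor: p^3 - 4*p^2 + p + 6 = (p + 1)*(p^2 - 5*p + 6) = (p - 3)*(p + 1)*(p - 2)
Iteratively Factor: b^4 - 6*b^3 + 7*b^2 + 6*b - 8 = (b - 4)*(b^3 - 2*b^2 - b + 2) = (b - 4)*(b - 1)*(b^2 - b - 2) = (b - 4)*(b - 1)*(b + 1)*(b - 2)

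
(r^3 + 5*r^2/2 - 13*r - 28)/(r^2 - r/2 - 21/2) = (r^2 + 6*r + 8)/(r + 3)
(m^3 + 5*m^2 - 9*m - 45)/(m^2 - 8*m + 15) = (m^2 + 8*m + 15)/(m - 5)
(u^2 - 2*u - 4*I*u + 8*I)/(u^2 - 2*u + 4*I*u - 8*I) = (u - 4*I)/(u + 4*I)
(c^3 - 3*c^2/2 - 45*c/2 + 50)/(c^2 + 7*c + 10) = (c^2 - 13*c/2 + 10)/(c + 2)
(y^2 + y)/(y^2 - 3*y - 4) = y/(y - 4)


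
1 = 1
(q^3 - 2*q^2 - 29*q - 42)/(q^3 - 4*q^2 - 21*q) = (q + 2)/q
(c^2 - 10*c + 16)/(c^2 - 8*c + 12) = (c - 8)/(c - 6)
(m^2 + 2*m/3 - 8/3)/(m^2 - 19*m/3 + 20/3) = (m + 2)/(m - 5)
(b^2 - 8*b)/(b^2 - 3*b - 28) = b*(8 - b)/(-b^2 + 3*b + 28)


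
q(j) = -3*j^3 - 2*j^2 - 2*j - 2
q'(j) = -9*j^2 - 4*j - 2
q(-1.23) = 3.02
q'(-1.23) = -10.70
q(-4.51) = 241.54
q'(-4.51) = -167.02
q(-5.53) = 455.24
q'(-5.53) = -255.11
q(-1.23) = 3.02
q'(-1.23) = -10.70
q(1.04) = -9.62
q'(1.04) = -15.89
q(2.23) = -49.67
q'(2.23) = -55.68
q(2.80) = -89.14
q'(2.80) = -83.76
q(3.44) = -154.67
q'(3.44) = -122.26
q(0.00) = -2.00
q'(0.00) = -2.00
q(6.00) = -734.00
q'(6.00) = -350.00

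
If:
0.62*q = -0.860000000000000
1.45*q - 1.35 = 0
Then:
No Solution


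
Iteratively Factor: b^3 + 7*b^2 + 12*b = (b + 3)*(b^2 + 4*b) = b*(b + 3)*(b + 4)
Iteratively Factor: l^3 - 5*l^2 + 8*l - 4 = (l - 1)*(l^2 - 4*l + 4) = (l - 2)*(l - 1)*(l - 2)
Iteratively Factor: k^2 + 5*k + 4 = (k + 1)*(k + 4)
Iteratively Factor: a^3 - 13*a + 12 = (a - 1)*(a^2 + a - 12) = (a - 3)*(a - 1)*(a + 4)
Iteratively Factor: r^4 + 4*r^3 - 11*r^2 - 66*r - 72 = (r + 2)*(r^3 + 2*r^2 - 15*r - 36) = (r + 2)*(r + 3)*(r^2 - r - 12) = (r - 4)*(r + 2)*(r + 3)*(r + 3)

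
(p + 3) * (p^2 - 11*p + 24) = p^3 - 8*p^2 - 9*p + 72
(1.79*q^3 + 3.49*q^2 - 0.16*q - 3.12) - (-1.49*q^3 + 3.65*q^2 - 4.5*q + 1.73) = 3.28*q^3 - 0.16*q^2 + 4.34*q - 4.85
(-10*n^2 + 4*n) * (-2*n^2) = 20*n^4 - 8*n^3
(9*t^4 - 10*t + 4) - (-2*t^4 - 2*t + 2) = 11*t^4 - 8*t + 2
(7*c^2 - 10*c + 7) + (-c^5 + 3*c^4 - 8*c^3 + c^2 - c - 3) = -c^5 + 3*c^4 - 8*c^3 + 8*c^2 - 11*c + 4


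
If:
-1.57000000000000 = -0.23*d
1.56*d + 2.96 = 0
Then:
No Solution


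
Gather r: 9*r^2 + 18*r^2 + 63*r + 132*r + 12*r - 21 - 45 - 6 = 27*r^2 + 207*r - 72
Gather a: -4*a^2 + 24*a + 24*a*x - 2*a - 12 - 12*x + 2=-4*a^2 + a*(24*x + 22) - 12*x - 10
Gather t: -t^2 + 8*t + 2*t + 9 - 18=-t^2 + 10*t - 9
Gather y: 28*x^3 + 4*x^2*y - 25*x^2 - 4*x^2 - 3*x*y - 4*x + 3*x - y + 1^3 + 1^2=28*x^3 - 29*x^2 - x + y*(4*x^2 - 3*x - 1) + 2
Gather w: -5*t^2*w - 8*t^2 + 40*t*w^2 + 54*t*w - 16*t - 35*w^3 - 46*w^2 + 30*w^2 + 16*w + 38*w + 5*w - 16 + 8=-8*t^2 - 16*t - 35*w^3 + w^2*(40*t - 16) + w*(-5*t^2 + 54*t + 59) - 8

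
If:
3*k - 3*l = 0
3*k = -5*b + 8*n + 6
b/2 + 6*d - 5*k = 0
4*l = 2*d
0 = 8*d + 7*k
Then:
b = 0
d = 0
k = 0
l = 0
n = -3/4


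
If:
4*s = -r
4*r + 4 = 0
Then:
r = -1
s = 1/4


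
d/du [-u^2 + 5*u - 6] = 5 - 2*u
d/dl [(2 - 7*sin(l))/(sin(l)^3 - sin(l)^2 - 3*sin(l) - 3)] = (14*sin(l)^3 - 13*sin(l)^2 + 4*sin(l) + 27)*cos(l)/(sin(l)^3 - sin(l)^2 - 3*sin(l) - 3)^2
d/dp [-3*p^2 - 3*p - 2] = -6*p - 3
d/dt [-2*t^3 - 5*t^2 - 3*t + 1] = -6*t^2 - 10*t - 3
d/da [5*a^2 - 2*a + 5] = 10*a - 2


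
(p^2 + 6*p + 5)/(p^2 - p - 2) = (p + 5)/(p - 2)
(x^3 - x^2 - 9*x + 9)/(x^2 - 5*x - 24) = (x^2 - 4*x + 3)/(x - 8)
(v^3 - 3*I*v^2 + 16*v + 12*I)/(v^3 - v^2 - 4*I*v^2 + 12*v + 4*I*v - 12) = (v + I)/(v - 1)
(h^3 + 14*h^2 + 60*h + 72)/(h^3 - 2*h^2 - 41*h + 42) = (h^2 + 8*h + 12)/(h^2 - 8*h + 7)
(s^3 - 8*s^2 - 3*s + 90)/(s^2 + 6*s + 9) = (s^2 - 11*s + 30)/(s + 3)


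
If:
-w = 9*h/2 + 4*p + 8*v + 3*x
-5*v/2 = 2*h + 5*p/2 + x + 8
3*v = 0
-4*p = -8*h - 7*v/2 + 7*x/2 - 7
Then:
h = 19*x/112 - 99/56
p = -15*x/28 - 25/14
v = 0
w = 1691/112 - 363*x/224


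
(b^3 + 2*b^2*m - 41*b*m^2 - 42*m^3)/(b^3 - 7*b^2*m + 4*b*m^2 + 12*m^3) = (b + 7*m)/(b - 2*m)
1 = 1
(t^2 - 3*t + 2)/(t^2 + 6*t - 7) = (t - 2)/(t + 7)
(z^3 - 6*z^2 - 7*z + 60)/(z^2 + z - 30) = (z^2 - z - 12)/(z + 6)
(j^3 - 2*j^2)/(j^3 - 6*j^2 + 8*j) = j/(j - 4)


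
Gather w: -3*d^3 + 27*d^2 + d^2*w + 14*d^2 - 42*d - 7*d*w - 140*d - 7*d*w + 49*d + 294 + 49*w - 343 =-3*d^3 + 41*d^2 - 133*d + w*(d^2 - 14*d + 49) - 49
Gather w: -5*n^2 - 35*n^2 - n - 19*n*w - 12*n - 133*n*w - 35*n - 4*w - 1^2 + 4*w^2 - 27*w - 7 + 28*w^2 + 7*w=-40*n^2 - 48*n + 32*w^2 + w*(-152*n - 24) - 8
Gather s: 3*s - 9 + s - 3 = 4*s - 12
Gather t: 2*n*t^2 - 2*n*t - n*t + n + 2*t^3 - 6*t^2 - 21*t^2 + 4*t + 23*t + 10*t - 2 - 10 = n + 2*t^3 + t^2*(2*n - 27) + t*(37 - 3*n) - 12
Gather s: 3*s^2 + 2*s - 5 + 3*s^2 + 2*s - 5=6*s^2 + 4*s - 10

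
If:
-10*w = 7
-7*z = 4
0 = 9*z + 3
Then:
No Solution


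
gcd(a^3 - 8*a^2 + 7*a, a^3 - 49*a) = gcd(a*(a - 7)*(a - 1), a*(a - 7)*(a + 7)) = a^2 - 7*a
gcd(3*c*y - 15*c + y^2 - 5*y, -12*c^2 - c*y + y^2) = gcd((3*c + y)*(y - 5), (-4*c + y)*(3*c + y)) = 3*c + y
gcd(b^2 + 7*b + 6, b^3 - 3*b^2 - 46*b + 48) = b + 6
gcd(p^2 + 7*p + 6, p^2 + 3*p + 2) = p + 1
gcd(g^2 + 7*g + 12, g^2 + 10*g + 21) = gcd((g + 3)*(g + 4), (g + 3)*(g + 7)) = g + 3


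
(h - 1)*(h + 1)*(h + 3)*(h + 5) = h^4 + 8*h^3 + 14*h^2 - 8*h - 15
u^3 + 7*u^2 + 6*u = u*(u + 1)*(u + 6)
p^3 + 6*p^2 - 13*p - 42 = (p - 3)*(p + 2)*(p + 7)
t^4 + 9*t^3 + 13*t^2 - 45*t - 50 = (t - 2)*(t + 1)*(t + 5)^2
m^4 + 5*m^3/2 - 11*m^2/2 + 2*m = m*(m - 1)*(m - 1/2)*(m + 4)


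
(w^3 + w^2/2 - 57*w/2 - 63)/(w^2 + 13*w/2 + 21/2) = w - 6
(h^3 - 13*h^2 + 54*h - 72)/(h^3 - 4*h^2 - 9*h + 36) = (h - 6)/(h + 3)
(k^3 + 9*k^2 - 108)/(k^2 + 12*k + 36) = k - 3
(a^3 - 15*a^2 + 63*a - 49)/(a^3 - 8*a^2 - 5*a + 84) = (a^2 - 8*a + 7)/(a^2 - a - 12)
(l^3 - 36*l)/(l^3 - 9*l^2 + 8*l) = (l^2 - 36)/(l^2 - 9*l + 8)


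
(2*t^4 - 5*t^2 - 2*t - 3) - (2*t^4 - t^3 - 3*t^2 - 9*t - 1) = t^3 - 2*t^2 + 7*t - 2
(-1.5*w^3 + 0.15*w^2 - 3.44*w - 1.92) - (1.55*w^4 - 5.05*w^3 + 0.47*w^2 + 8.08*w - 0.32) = -1.55*w^4 + 3.55*w^3 - 0.32*w^2 - 11.52*w - 1.6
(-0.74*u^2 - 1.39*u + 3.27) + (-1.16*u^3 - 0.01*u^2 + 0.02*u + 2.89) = -1.16*u^3 - 0.75*u^2 - 1.37*u + 6.16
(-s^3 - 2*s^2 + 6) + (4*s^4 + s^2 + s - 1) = 4*s^4 - s^3 - s^2 + s + 5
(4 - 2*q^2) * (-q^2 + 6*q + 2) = 2*q^4 - 12*q^3 - 8*q^2 + 24*q + 8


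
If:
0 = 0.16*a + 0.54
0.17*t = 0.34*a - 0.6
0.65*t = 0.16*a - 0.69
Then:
No Solution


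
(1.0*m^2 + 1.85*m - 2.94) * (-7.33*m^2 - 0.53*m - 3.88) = -7.33*m^4 - 14.0905*m^3 + 16.6897*m^2 - 5.6198*m + 11.4072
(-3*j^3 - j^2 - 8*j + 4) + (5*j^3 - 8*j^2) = 2*j^3 - 9*j^2 - 8*j + 4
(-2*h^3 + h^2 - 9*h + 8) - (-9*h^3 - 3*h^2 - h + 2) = 7*h^3 + 4*h^2 - 8*h + 6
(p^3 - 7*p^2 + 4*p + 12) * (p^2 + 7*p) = p^5 - 45*p^3 + 40*p^2 + 84*p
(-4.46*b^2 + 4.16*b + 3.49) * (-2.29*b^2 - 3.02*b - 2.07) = 10.2134*b^4 + 3.9428*b^3 - 11.3231*b^2 - 19.151*b - 7.2243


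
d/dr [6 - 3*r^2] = -6*r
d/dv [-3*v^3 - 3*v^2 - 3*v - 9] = -9*v^2 - 6*v - 3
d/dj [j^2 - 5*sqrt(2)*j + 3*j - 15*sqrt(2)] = 2*j - 5*sqrt(2) + 3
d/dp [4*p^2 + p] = 8*p + 1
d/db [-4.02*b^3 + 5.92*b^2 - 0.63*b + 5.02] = -12.06*b^2 + 11.84*b - 0.63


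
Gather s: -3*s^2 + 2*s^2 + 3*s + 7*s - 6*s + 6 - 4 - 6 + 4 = -s^2 + 4*s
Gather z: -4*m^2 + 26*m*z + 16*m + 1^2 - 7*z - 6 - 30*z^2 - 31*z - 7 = -4*m^2 + 16*m - 30*z^2 + z*(26*m - 38) - 12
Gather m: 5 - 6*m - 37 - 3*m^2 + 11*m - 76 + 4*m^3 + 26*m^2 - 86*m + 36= 4*m^3 + 23*m^2 - 81*m - 72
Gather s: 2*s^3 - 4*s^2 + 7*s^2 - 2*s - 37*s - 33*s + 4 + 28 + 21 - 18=2*s^3 + 3*s^2 - 72*s + 35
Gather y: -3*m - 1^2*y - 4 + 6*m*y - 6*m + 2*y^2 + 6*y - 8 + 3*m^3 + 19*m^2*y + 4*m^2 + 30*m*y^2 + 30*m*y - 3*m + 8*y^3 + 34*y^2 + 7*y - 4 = 3*m^3 + 4*m^2 - 12*m + 8*y^3 + y^2*(30*m + 36) + y*(19*m^2 + 36*m + 12) - 16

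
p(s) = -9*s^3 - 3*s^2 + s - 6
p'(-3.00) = -224.00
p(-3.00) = 207.00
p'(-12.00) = -3815.00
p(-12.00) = 15102.00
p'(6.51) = -1182.32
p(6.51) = -2609.68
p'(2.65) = -204.51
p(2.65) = -191.90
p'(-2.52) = -155.34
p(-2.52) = 116.46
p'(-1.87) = -82.20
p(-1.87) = 40.49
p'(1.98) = -116.73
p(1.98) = -85.64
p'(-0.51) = -2.96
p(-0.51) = -6.10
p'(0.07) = 0.45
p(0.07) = -5.95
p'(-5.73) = -851.11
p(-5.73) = 1582.96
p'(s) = -27*s^2 - 6*s + 1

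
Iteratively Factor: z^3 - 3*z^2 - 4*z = (z + 1)*(z^2 - 4*z) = (z - 4)*(z + 1)*(z)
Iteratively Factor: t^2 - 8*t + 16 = (t - 4)*(t - 4)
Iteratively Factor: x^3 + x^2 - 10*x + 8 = (x - 1)*(x^2 + 2*x - 8) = (x - 2)*(x - 1)*(x + 4)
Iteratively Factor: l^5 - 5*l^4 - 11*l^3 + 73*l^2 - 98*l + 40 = (l - 2)*(l^4 - 3*l^3 - 17*l^2 + 39*l - 20) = (l - 2)*(l + 4)*(l^3 - 7*l^2 + 11*l - 5) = (l - 2)*(l - 1)*(l + 4)*(l^2 - 6*l + 5) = (l - 5)*(l - 2)*(l - 1)*(l + 4)*(l - 1)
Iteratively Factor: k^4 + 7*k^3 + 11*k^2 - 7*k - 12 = (k + 1)*(k^3 + 6*k^2 + 5*k - 12) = (k + 1)*(k + 3)*(k^2 + 3*k - 4) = (k + 1)*(k + 3)*(k + 4)*(k - 1)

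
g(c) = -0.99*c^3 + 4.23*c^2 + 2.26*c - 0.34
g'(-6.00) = -155.42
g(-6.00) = 352.22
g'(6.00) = -53.90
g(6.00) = -48.34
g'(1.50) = 8.27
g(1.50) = 9.23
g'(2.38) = 5.57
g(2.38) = 15.65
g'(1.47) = 8.28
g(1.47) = 8.98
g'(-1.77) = -22.02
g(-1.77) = 14.40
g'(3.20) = -1.08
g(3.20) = 17.77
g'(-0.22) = 0.26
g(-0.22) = -0.62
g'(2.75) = 3.06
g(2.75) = 17.28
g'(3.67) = -6.69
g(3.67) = 15.99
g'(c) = -2.97*c^2 + 8.46*c + 2.26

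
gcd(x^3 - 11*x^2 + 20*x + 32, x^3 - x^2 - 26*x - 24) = x + 1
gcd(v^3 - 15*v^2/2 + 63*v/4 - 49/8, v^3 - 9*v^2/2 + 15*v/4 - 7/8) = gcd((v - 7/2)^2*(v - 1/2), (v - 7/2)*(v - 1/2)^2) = v^2 - 4*v + 7/4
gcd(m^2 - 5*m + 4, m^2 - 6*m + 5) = m - 1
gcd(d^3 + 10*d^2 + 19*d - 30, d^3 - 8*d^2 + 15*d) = 1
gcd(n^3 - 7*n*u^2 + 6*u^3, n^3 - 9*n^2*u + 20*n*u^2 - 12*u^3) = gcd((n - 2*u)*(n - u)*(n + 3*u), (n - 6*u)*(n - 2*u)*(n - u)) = n^2 - 3*n*u + 2*u^2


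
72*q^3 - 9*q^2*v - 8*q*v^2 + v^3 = (-8*q + v)*(-3*q + v)*(3*q + v)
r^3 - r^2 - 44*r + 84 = (r - 6)*(r - 2)*(r + 7)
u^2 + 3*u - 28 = (u - 4)*(u + 7)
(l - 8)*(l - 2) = l^2 - 10*l + 16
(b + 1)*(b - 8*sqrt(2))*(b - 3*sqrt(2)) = b^3 - 11*sqrt(2)*b^2 + b^2 - 11*sqrt(2)*b + 48*b + 48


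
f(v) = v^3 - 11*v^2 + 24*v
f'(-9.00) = 465.00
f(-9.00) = -1836.00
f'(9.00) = 69.00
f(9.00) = 54.00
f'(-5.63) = 242.95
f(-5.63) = -662.24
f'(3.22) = -15.73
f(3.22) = -3.39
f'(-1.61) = 67.20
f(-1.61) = -71.33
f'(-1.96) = 78.64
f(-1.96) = -96.83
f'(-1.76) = 72.01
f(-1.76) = -81.77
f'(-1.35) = 59.17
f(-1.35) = -54.91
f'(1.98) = -7.80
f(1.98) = 12.16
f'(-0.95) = 47.61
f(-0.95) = -33.58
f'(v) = 3*v^2 - 22*v + 24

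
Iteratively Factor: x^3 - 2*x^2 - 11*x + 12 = (x - 4)*(x^2 + 2*x - 3) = (x - 4)*(x + 3)*(x - 1)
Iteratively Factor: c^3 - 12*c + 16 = (c - 2)*(c^2 + 2*c - 8) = (c - 2)^2*(c + 4)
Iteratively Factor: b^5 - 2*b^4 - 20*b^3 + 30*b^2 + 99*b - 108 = (b - 4)*(b^4 + 2*b^3 - 12*b^2 - 18*b + 27) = (b - 4)*(b + 3)*(b^3 - b^2 - 9*b + 9) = (b - 4)*(b - 3)*(b + 3)*(b^2 + 2*b - 3) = (b - 4)*(b - 3)*(b + 3)^2*(b - 1)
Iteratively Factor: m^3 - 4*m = (m)*(m^2 - 4) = m*(m + 2)*(m - 2)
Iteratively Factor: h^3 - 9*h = (h + 3)*(h^2 - 3*h) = h*(h + 3)*(h - 3)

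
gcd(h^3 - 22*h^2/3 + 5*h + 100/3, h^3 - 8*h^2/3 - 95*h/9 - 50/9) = h^2 - 10*h/3 - 25/3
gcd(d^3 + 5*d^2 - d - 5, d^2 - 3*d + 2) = d - 1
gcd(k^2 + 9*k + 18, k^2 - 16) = 1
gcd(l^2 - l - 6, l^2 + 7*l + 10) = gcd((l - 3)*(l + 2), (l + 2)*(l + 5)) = l + 2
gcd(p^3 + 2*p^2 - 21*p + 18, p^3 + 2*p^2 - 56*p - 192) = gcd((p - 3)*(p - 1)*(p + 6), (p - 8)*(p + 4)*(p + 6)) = p + 6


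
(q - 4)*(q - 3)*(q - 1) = q^3 - 8*q^2 + 19*q - 12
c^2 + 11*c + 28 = (c + 4)*(c + 7)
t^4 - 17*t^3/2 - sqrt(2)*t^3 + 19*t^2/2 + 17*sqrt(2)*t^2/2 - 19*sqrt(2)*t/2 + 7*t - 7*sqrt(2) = (t - 7)*(t - 2)*(t + 1/2)*(t - sqrt(2))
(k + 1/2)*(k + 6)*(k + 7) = k^3 + 27*k^2/2 + 97*k/2 + 21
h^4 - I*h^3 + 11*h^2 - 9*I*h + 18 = (h - 3*I)*(h - 2*I)*(h + I)*(h + 3*I)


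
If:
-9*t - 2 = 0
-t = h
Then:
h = 2/9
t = -2/9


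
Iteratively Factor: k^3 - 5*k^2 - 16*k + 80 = (k - 5)*(k^2 - 16) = (k - 5)*(k - 4)*(k + 4)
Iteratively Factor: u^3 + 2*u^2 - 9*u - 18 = (u + 3)*(u^2 - u - 6) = (u - 3)*(u + 3)*(u + 2)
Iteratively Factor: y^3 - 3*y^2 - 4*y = (y + 1)*(y^2 - 4*y) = y*(y + 1)*(y - 4)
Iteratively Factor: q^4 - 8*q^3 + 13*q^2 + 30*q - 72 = (q - 3)*(q^3 - 5*q^2 - 2*q + 24) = (q - 3)^2*(q^2 - 2*q - 8) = (q - 4)*(q - 3)^2*(q + 2)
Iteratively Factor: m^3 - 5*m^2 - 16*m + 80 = (m + 4)*(m^2 - 9*m + 20) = (m - 5)*(m + 4)*(m - 4)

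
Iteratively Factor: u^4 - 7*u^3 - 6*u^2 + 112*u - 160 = (u - 2)*(u^3 - 5*u^2 - 16*u + 80) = (u - 5)*(u - 2)*(u^2 - 16) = (u - 5)*(u - 2)*(u + 4)*(u - 4)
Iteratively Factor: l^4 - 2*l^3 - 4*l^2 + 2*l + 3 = (l + 1)*(l^3 - 3*l^2 - l + 3) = (l - 1)*(l + 1)*(l^2 - 2*l - 3) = (l - 1)*(l + 1)^2*(l - 3)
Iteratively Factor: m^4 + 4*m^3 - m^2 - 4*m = (m)*(m^3 + 4*m^2 - m - 4) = m*(m + 1)*(m^2 + 3*m - 4) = m*(m - 1)*(m + 1)*(m + 4)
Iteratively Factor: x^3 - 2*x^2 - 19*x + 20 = (x - 5)*(x^2 + 3*x - 4) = (x - 5)*(x - 1)*(x + 4)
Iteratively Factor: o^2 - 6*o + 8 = (o - 2)*(o - 4)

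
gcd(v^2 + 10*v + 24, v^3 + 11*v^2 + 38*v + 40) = v + 4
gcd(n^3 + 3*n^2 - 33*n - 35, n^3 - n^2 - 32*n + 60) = n - 5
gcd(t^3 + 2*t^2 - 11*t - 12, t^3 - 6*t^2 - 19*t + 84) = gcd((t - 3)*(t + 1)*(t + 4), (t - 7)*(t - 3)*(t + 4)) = t^2 + t - 12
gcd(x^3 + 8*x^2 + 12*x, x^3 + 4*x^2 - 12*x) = x^2 + 6*x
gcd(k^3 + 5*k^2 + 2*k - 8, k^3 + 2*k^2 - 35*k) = 1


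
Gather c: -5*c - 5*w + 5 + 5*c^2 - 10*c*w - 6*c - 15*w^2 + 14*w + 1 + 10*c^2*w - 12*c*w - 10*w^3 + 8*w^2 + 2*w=c^2*(10*w + 5) + c*(-22*w - 11) - 10*w^3 - 7*w^2 + 11*w + 6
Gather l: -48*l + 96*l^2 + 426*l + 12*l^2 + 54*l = 108*l^2 + 432*l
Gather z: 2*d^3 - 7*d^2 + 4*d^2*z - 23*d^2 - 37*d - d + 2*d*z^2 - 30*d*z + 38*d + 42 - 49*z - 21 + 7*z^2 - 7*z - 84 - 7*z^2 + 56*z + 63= 2*d^3 - 30*d^2 + 2*d*z^2 + z*(4*d^2 - 30*d)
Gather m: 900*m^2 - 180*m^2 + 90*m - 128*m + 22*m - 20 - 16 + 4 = 720*m^2 - 16*m - 32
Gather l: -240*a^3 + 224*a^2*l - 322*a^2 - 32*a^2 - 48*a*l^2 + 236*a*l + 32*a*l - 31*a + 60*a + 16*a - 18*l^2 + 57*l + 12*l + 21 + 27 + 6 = -240*a^3 - 354*a^2 + 45*a + l^2*(-48*a - 18) + l*(224*a^2 + 268*a + 69) + 54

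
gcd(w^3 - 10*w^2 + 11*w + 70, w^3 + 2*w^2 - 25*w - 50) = w^2 - 3*w - 10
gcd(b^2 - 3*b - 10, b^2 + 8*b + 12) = b + 2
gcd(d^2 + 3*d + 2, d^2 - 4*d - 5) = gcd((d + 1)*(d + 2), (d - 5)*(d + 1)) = d + 1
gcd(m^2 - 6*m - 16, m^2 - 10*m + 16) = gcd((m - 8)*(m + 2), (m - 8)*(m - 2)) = m - 8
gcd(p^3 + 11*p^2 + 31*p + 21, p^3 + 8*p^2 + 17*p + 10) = p + 1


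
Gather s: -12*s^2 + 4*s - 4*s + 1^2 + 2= 3 - 12*s^2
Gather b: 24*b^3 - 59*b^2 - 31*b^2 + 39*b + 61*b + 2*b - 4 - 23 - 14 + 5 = 24*b^3 - 90*b^2 + 102*b - 36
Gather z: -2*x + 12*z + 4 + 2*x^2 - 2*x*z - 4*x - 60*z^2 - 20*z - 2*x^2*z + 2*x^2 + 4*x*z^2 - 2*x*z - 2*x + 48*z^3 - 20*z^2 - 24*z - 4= 4*x^2 - 8*x + 48*z^3 + z^2*(4*x - 80) + z*(-2*x^2 - 4*x - 32)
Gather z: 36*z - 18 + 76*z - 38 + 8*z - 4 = 120*z - 60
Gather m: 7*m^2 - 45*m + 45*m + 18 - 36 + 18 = 7*m^2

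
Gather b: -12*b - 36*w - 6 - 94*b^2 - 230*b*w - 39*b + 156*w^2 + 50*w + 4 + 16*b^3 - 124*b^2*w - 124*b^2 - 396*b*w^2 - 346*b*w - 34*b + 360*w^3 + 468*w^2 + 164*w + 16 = 16*b^3 + b^2*(-124*w - 218) + b*(-396*w^2 - 576*w - 85) + 360*w^3 + 624*w^2 + 178*w + 14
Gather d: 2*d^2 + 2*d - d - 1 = 2*d^2 + d - 1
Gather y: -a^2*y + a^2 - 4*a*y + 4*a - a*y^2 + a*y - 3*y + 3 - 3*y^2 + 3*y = a^2 + 4*a + y^2*(-a - 3) + y*(-a^2 - 3*a) + 3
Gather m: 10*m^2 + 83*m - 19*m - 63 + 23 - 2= 10*m^2 + 64*m - 42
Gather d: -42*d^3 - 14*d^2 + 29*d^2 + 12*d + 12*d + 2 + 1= -42*d^3 + 15*d^2 + 24*d + 3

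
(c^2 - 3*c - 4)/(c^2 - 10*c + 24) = (c + 1)/(c - 6)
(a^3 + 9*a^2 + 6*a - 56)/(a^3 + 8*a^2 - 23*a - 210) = (a^2 + 2*a - 8)/(a^2 + a - 30)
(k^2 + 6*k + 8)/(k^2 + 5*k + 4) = (k + 2)/(k + 1)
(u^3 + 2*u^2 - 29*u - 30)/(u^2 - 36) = (u^2 - 4*u - 5)/(u - 6)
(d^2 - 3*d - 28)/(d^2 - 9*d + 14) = (d + 4)/(d - 2)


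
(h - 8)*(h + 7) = h^2 - h - 56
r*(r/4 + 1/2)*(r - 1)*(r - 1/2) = r^4/4 + r^3/8 - 5*r^2/8 + r/4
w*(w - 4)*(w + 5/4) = w^3 - 11*w^2/4 - 5*w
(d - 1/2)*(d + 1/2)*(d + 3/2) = d^3 + 3*d^2/2 - d/4 - 3/8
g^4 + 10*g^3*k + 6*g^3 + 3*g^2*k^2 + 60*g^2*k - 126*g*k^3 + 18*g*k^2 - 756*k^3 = (g + 6)*(g - 3*k)*(g + 6*k)*(g + 7*k)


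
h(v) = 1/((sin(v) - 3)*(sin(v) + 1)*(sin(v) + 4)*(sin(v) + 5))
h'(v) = -cos(v)/((sin(v) - 3)*(sin(v) + 1)*(sin(v) + 4)*(sin(v) + 5)^2) - cos(v)/((sin(v) - 3)*(sin(v) + 1)*(sin(v) + 4)^2*(sin(v) + 5)) - cos(v)/((sin(v) - 3)*(sin(v) + 1)^2*(sin(v) + 4)*(sin(v) + 5)) - cos(v)/((sin(v) - 3)^2*(sin(v) + 1)*(sin(v) + 4)*(sin(v) + 5)) = (2*sin(4*v) + 247*cos(v) + 21*cos(3*v))/(4*(sin(v) - 3)^2*(sin(v) + 1)^2*(sin(v) + 4)^2*(sin(v) + 5)^2)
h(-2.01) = -0.21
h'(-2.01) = -0.98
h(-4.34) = -0.01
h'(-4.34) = -0.00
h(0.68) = -0.01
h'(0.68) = 0.00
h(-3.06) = -0.02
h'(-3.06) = -0.02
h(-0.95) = -0.11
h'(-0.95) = 0.35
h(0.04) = -0.02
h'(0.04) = 0.02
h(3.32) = -0.02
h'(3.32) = -0.03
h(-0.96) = -0.11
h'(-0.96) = 0.36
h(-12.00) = -0.01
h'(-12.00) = 0.01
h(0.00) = -0.02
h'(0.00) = 0.02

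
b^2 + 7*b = b*(b + 7)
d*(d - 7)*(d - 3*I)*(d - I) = d^4 - 7*d^3 - 4*I*d^3 - 3*d^2 + 28*I*d^2 + 21*d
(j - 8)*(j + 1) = j^2 - 7*j - 8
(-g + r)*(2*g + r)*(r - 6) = -2*g^2*r + 12*g^2 + g*r^2 - 6*g*r + r^3 - 6*r^2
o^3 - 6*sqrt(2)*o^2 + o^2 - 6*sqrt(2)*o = o*(o + 1)*(o - 6*sqrt(2))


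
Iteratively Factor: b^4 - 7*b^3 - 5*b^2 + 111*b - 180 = (b - 3)*(b^3 - 4*b^2 - 17*b + 60) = (b - 3)^2*(b^2 - b - 20) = (b - 3)^2*(b + 4)*(b - 5)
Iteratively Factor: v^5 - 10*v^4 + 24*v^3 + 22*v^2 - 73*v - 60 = (v + 1)*(v^4 - 11*v^3 + 35*v^2 - 13*v - 60) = (v + 1)^2*(v^3 - 12*v^2 + 47*v - 60) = (v - 3)*(v + 1)^2*(v^2 - 9*v + 20) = (v - 4)*(v - 3)*(v + 1)^2*(v - 5)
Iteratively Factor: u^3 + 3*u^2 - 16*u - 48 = (u - 4)*(u^2 + 7*u + 12) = (u - 4)*(u + 3)*(u + 4)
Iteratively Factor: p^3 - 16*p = (p)*(p^2 - 16) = p*(p + 4)*(p - 4)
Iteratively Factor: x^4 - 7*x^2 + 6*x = (x - 2)*(x^3 + 2*x^2 - 3*x) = (x - 2)*(x + 3)*(x^2 - x) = (x - 2)*(x - 1)*(x + 3)*(x)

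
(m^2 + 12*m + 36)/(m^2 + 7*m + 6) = (m + 6)/(m + 1)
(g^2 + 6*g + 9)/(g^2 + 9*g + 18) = (g + 3)/(g + 6)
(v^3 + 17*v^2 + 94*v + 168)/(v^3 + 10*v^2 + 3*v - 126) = (v + 4)/(v - 3)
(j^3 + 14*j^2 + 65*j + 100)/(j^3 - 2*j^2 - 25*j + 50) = (j^2 + 9*j + 20)/(j^2 - 7*j + 10)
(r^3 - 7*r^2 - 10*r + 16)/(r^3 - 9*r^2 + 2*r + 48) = (r - 1)/(r - 3)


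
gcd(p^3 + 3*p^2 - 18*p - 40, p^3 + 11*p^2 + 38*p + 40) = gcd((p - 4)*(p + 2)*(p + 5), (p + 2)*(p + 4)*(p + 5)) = p^2 + 7*p + 10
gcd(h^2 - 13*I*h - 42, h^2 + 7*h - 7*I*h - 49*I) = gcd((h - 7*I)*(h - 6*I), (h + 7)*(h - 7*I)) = h - 7*I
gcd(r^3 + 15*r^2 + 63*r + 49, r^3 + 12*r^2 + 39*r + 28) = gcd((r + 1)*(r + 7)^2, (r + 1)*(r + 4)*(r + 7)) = r^2 + 8*r + 7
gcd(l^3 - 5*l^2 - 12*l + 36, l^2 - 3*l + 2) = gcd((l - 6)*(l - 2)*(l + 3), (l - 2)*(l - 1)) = l - 2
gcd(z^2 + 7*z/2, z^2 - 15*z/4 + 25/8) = 1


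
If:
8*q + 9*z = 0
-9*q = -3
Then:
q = 1/3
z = -8/27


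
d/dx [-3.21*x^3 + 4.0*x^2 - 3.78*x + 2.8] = -9.63*x^2 + 8.0*x - 3.78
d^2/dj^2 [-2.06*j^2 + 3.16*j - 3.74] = -4.12000000000000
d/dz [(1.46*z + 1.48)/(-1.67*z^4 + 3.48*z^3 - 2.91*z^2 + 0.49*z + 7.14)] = (7.3146*z^4 - 0.275199999999998*z^3 - 11.2026*z^2 + 8.6136*z + 9.6992)/(2.7889*z^8 - 11.6232*z^7 + 21.8298*z^6 - 21.8902*z^5 - 11.9691*z^4 + 46.8426*z^3 - 41.3147*z^2 + 6.9972*z + 50.9796)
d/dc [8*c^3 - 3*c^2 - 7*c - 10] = 24*c^2 - 6*c - 7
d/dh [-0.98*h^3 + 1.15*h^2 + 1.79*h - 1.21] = -2.94*h^2 + 2.3*h + 1.79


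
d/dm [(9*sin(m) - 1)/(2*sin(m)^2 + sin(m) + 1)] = (-18*sin(m)^2 + 4*sin(m) + 10)*cos(m)/(sin(m) - cos(2*m) + 2)^2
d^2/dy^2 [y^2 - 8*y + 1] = 2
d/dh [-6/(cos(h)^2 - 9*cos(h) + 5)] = 6*(9 - 2*cos(h))*sin(h)/(cos(h)^2 - 9*cos(h) + 5)^2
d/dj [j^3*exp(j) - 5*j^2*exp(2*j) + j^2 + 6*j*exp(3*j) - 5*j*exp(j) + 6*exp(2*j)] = j^3*exp(j) - 10*j^2*exp(2*j) + 3*j^2*exp(j) + 18*j*exp(3*j) - 10*j*exp(2*j) - 5*j*exp(j) + 2*j + 6*exp(3*j) + 12*exp(2*j) - 5*exp(j)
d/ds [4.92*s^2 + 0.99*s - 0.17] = 9.84*s + 0.99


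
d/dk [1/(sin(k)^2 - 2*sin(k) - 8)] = 2*(1 - sin(k))*cos(k)/((sin(k) - 4)^2*(sin(k) + 2)^2)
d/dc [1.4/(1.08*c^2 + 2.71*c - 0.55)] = (-3.024*c - 3.794)/(1.08*c^2 + 2.71*c - 0.55)^2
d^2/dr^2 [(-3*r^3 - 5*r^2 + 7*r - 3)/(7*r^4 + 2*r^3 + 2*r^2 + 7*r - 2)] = 6*(-49*r^9 - 245*r^8 + 658*r^7 + 135*r^6 + 280*r^5 - 699*r^4 + 97*r^3 - 60*r^2 - 38*r - 27)/(343*r^12 + 294*r^11 + 378*r^10 + 1205*r^9 + 402*r^8 + 528*r^7 + 1013*r^6 - 258*r^5 + 186*r^4 + 199*r^3 - 270*r^2 + 84*r - 8)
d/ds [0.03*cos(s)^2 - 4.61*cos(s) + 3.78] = (4.61 - 0.06*cos(s))*sin(s)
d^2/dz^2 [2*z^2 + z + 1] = 4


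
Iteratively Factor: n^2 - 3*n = (n)*(n - 3)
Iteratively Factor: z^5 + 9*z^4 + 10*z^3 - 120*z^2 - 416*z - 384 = (z + 4)*(z^4 + 5*z^3 - 10*z^2 - 80*z - 96) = (z - 4)*(z + 4)*(z^3 + 9*z^2 + 26*z + 24) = (z - 4)*(z + 3)*(z + 4)*(z^2 + 6*z + 8) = (z - 4)*(z + 3)*(z + 4)^2*(z + 2)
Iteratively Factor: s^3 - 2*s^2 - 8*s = (s - 4)*(s^2 + 2*s) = s*(s - 4)*(s + 2)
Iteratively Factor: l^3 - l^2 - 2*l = (l)*(l^2 - l - 2) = l*(l + 1)*(l - 2)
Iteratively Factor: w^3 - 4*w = (w - 2)*(w^2 + 2*w) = (w - 2)*(w + 2)*(w)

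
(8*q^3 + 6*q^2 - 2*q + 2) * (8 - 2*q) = -16*q^4 + 52*q^3 + 52*q^2 - 20*q + 16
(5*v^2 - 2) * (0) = 0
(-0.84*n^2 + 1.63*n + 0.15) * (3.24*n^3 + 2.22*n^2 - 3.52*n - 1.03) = -2.7216*n^5 + 3.4164*n^4 + 7.0614*n^3 - 4.5394*n^2 - 2.2069*n - 0.1545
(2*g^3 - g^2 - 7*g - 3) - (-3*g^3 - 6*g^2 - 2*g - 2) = 5*g^3 + 5*g^2 - 5*g - 1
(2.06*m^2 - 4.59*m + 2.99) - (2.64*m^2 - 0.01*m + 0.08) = -0.58*m^2 - 4.58*m + 2.91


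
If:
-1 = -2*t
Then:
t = 1/2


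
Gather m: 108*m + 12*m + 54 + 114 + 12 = 120*m + 180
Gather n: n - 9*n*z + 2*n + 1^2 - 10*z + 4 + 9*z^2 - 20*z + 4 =n*(3 - 9*z) + 9*z^2 - 30*z + 9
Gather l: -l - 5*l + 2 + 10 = 12 - 6*l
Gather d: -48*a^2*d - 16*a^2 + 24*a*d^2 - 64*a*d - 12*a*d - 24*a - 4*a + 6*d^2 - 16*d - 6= -16*a^2 - 28*a + d^2*(24*a + 6) + d*(-48*a^2 - 76*a - 16) - 6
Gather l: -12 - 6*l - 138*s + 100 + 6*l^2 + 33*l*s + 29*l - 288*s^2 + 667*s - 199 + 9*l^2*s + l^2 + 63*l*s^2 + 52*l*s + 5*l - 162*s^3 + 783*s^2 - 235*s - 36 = l^2*(9*s + 7) + l*(63*s^2 + 85*s + 28) - 162*s^3 + 495*s^2 + 294*s - 147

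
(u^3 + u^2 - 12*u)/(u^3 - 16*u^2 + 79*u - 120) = u*(u + 4)/(u^2 - 13*u + 40)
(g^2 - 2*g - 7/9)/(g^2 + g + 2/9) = (3*g - 7)/(3*g + 2)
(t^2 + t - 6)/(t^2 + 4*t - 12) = (t + 3)/(t + 6)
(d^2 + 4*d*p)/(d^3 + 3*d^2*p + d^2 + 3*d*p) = (d + 4*p)/(d^2 + 3*d*p + d + 3*p)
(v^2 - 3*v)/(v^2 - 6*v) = (v - 3)/(v - 6)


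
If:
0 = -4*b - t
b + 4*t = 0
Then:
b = 0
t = 0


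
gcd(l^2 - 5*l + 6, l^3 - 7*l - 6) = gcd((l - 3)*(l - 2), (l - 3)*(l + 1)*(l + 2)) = l - 3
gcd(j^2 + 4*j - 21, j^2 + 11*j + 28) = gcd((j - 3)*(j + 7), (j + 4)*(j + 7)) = j + 7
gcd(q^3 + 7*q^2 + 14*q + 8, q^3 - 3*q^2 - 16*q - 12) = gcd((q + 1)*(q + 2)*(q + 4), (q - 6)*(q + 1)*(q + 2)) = q^2 + 3*q + 2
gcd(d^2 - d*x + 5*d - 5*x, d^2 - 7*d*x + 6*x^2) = -d + x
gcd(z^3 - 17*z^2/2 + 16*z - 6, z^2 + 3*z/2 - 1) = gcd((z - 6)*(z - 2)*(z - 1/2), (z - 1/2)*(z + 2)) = z - 1/2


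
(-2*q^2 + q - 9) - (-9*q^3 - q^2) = 9*q^3 - q^2 + q - 9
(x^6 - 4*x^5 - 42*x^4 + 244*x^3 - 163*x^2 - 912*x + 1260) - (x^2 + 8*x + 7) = x^6 - 4*x^5 - 42*x^4 + 244*x^3 - 164*x^2 - 920*x + 1253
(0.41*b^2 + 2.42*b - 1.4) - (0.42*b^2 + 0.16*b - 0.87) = -0.01*b^2 + 2.26*b - 0.53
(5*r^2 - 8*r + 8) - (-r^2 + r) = 6*r^2 - 9*r + 8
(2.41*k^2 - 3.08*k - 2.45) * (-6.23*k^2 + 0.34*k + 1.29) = -15.0143*k^4 + 20.0078*k^3 + 17.3252*k^2 - 4.8062*k - 3.1605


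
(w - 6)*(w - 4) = w^2 - 10*w + 24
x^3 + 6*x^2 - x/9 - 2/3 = (x - 1/3)*(x + 1/3)*(x + 6)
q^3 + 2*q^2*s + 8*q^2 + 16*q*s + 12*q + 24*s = (q + 2)*(q + 6)*(q + 2*s)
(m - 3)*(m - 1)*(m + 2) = m^3 - 2*m^2 - 5*m + 6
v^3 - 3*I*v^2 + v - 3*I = (v - 3*I)*(v - I)*(v + I)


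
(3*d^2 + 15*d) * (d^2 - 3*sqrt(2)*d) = 3*d^4 - 9*sqrt(2)*d^3 + 15*d^3 - 45*sqrt(2)*d^2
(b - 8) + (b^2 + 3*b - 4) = b^2 + 4*b - 12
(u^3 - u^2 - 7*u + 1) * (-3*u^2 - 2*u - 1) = -3*u^5 + u^4 + 22*u^3 + 12*u^2 + 5*u - 1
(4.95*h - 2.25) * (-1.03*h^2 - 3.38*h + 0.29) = -5.0985*h^3 - 14.4135*h^2 + 9.0405*h - 0.6525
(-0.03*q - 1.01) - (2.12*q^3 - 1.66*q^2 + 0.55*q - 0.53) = -2.12*q^3 + 1.66*q^2 - 0.58*q - 0.48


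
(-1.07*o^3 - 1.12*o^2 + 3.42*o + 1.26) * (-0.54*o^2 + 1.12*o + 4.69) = 0.5778*o^5 - 0.5936*o^4 - 8.1195*o^3 - 2.1028*o^2 + 17.451*o + 5.9094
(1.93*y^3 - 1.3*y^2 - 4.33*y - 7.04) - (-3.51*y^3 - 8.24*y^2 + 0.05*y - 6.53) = 5.44*y^3 + 6.94*y^2 - 4.38*y - 0.51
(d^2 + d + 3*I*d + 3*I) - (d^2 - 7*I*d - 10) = d + 10*I*d + 10 + 3*I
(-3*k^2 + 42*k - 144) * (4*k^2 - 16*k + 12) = -12*k^4 + 216*k^3 - 1284*k^2 + 2808*k - 1728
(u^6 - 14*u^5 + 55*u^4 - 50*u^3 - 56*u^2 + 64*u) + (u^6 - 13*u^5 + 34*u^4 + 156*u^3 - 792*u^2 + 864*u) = 2*u^6 - 27*u^5 + 89*u^4 + 106*u^3 - 848*u^2 + 928*u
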